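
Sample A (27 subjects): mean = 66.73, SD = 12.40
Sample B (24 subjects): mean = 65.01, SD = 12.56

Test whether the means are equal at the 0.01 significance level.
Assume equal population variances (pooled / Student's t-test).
Student's two-sample t-test (equal variances):
H₀: μ₁ = μ₂
H₁: μ₁ ≠ μ₂
df = n₁ + n₂ - 2 = 49
Pooled variance s_p² = [(n₁-1)s₁² + (n₂-1)s₂²] / (n₁ + n₂ - 2) = [(26)(12.40²) + (23)(12.56²)] / 49 = 155.6345
SE = √(s_p²(1/n₁ + 1/n₂)) = √(155.6345 × (1/27 + 1/24)) = 3.4999
t = (x̄₁ - x̄₂) / SE = (66.73 - 65.01) / 3.4999 = 1.72 / 3.4999 = 0.491
p-value = 0.6253

Since p-value > α = 0.01, we fail to reject H₀.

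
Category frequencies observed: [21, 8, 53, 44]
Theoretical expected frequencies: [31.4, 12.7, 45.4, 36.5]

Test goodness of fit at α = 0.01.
Chi-square goodness of fit test:
H₀: observed counts match expected distribution
H₁: observed counts differ from expected distribution
df = k - 1 = 3
χ² = Σ(O - E)²/E
   = (21 - 31.4)²/31.4 + (8 - 12.7)²/12.7 + (53 - 45.4)²/45.4 + (44 - 36.5)²/36.5
   = 3.445 + 1.739 + 1.272 + 1.541
   = 8.00
p-value = 0.0461

Since p-value > α = 0.01, we fail to reject H₀.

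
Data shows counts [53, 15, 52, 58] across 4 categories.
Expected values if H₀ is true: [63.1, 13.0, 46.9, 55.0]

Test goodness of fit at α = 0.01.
Chi-square goodness of fit test:
H₀: observed counts match expected distribution
H₁: observed counts differ from expected distribution
df = k - 1 = 3
χ² = Σ(O - E)²/E
   = (53 - 63.1)²/63.1 + (15 - 13.0)²/13.0 + (52 - 46.9)²/46.9 + (58 - 55.0)²/55.0
   = 1.617 + 0.308 + 0.555 + 0.164
   = 2.64
p-value = 0.4501

Since p-value > α = 0.01, we fail to reject H₀.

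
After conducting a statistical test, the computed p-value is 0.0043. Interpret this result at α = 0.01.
Since p = 0.0043 < α = 0.01, reject H₀.
There is sufficient evidence to reject the null hypothesis; the result is statistically significant at the 0.01 level.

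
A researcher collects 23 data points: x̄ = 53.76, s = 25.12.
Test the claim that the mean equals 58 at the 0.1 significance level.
One-sample t-test:
H₀: μ = 58
H₁: μ ≠ 58
df = n - 1 = 22
t = (x̄ - μ₀) / (s/√n) = (53.76 - 58) / (25.12/√23) = -0.809
p-value = 0.4269

Since p-value > α = 0.1, we fail to reject H₀.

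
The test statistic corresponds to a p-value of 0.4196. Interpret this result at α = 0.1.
Since p = 0.4196 > α = 0.1, fail to reject H₀.
There is insufficient evidence to reject the null hypothesis; the result is not statistically significant at the 0.1 level.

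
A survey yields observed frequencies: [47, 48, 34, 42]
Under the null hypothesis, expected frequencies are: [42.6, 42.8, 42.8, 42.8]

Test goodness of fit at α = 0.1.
Chi-square goodness of fit test:
H₀: observed counts match expected distribution
H₁: observed counts differ from expected distribution
df = k - 1 = 3
χ² = Σ(O - E)²/E
   = (47 - 42.6)²/42.6 + (48 - 42.8)²/42.8 + (34 - 42.8)²/42.8 + (42 - 42.8)²/42.8
   = 0.454 + 0.632 + 1.809 + 0.015
   = 2.91
p-value = 0.4056

Since p-value > α = 0.1, we fail to reject H₀.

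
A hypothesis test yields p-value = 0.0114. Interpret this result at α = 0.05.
Since p = 0.0114 < α = 0.05, reject H₀.
There is sufficient evidence to reject the null hypothesis; the result is statistically significant at the 0.05 level.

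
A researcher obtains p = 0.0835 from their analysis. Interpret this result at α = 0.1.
Since p = 0.0835 < α = 0.1, reject H₀.
There is sufficient evidence to reject the null hypothesis; the result is statistically significant at the 0.1 level.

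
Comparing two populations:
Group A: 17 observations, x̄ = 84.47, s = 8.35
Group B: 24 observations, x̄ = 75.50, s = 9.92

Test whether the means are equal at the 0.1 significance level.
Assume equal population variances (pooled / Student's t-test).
Student's two-sample t-test (equal variances):
H₀: μ₁ = μ₂
H₁: μ₁ ≠ μ₂
df = n₁ + n₂ - 2 = 39
Pooled variance s_p² = [(n₁-1)s₁² + (n₂-1)s₂²] / (n₁ + n₂ - 2) = [(16)(8.35²) + (23)(9.92²)] / 39 = 86.6386
SE = √(s_p²(1/n₁ + 1/n₂)) = √(86.6386 × (1/17 + 1/24)) = 2.9506
t = (x̄₁ - x̄₂) / SE = (84.47 - 75.50) / 2.9506 = 8.97 / 2.9506 = 3.040
p-value = 0.0042

Since p-value < α = 0.1, we reject H₀.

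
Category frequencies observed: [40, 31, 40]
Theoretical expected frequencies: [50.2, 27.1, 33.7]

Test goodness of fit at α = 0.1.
Chi-square goodness of fit test:
H₀: observed counts match expected distribution
H₁: observed counts differ from expected distribution
df = k - 1 = 2
χ² = Σ(O - E)²/E
   = (40 - 50.2)²/50.2 + (31 - 27.1)²/27.1 + (40 - 33.7)²/33.7
   = 2.073 + 0.561 + 1.178
   = 3.81
p-value = 0.1487

Since p-value > α = 0.1, we fail to reject H₀.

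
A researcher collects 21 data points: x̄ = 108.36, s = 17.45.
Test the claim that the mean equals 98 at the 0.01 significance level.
One-sample t-test:
H₀: μ = 98
H₁: μ ≠ 98
df = n - 1 = 20
t = (x̄ - μ₀) / (s/√n) = (108.36 - 98) / (17.45/√21) = 2.721
p-value = 0.0132

Since p-value > α = 0.01, we fail to reject H₀.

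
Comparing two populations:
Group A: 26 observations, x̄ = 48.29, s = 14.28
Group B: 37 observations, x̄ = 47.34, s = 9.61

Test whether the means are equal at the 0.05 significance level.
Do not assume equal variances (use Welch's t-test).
Welch's two-sample t-test:
H₀: μ₁ = μ₂
H₁: μ₁ ≠ μ₂
s₁²/n₁ = 14.28²/26 = 7.8430,  s₂²/n₂ = 9.61²/37 = 2.4960
SE = √(s₁²/n₁ + s₂²/n₂) = √(7.8430 + 2.4960) = 3.2154
df (Welch-Satterthwaite) = (s₁²/n₁ + s₂²/n₂)² / [(s₁²/n₁)²/(n₁-1) + (s₂²/n₂)²/(n₂-1)] ≈ 40.59
t = (x̄₁ - x̄₂) / SE = (48.29 - 47.34) / 3.2154 = 0.95 / 3.2154 = 0.295
p-value = 0.7692

Since p-value > α = 0.05, we fail to reject H₀.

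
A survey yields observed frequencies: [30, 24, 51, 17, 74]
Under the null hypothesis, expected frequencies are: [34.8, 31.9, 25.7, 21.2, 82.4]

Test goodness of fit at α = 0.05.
Chi-square goodness of fit test:
H₀: observed counts match expected distribution
H₁: observed counts differ from expected distribution
df = k - 1 = 4
χ² = Σ(O - E)²/E
   = (30 - 34.8)²/34.8 + (24 - 31.9)²/31.9 + (51 - 25.7)²/25.7 + (17 - 21.2)²/21.2 + (74 - 82.4)²/82.4
   = 0.662 + 1.956 + 24.906 + 0.832 + 0.856
   = 29.21
p-value < 0.0001

Since p-value < α = 0.05, we reject H₀.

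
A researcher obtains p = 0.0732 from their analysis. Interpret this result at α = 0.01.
Since p = 0.0732 > α = 0.01, fail to reject H₀.
There is insufficient evidence to reject the null hypothesis; the result is not statistically significant at the 0.01 level.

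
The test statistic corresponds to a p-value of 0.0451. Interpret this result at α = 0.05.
Since p = 0.0451 < α = 0.05, reject H₀.
There is sufficient evidence to reject the null hypothesis; the result is statistically significant at the 0.05 level.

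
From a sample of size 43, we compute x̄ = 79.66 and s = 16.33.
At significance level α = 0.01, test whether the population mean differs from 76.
One-sample t-test:
H₀: μ = 76
H₁: μ ≠ 76
df = n - 1 = 42
t = (x̄ - μ₀) / (s/√n) = (79.66 - 76) / (16.33/√43) = 1.470
p-value = 0.1491

Since p-value > α = 0.01, we fail to reject H₀.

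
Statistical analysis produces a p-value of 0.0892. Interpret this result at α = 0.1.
Since p = 0.0892 < α = 0.1, reject H₀.
There is sufficient evidence to reject the null hypothesis; the result is statistically significant at the 0.1 level.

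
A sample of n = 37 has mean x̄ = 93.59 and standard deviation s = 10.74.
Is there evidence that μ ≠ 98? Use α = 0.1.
One-sample t-test:
H₀: μ = 98
H₁: μ ≠ 98
df = n - 1 = 36
t = (x̄ - μ₀) / (s/√n) = (93.59 - 98) / (10.74/√37) = -2.498
p-value = 0.0172

Since p-value < α = 0.1, we reject H₀.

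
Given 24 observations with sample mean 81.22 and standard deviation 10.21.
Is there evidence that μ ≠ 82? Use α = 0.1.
One-sample t-test:
H₀: μ = 82
H₁: μ ≠ 82
df = n - 1 = 23
t = (x̄ - μ₀) / (s/√n) = (81.22 - 82) / (10.21/√24) = -0.374
p-value = 0.7116

Since p-value > α = 0.1, we fail to reject H₀.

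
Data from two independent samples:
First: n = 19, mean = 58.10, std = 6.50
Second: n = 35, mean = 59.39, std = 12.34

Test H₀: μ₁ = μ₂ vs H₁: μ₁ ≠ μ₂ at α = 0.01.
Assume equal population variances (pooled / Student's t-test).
Student's two-sample t-test (equal variances):
H₀: μ₁ = μ₂
H₁: μ₁ ≠ μ₂
df = n₁ + n₂ - 2 = 52
Pooled variance s_p² = [(n₁-1)s₁² + (n₂-1)s₂²] / (n₁ + n₂ - 2) = [(18)(6.50²) + (34)(12.34²)] / 52 = 114.1898
SE = √(s_p²(1/n₁ + 1/n₂)) = √(114.1898 × (1/19 + 1/35)) = 3.0451
t = (x̄₁ - x̄₂) / SE = (58.10 - 59.39) / 3.0451 = -1.29 / 3.0451 = -0.424
p-value = 0.6736

Since p-value > α = 0.01, we fail to reject H₀.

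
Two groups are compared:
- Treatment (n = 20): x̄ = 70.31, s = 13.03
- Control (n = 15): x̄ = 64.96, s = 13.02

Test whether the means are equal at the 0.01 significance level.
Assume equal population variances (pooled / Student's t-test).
Student's two-sample t-test (equal variances):
H₀: μ₁ = μ₂
H₁: μ₁ ≠ μ₂
df = n₁ + n₂ - 2 = 33
Pooled variance s_p² = [(n₁-1)s₁² + (n₂-1)s₂²] / (n₁ + n₂ - 2) = [(19)(13.03²) + (14)(13.02²)] / 33 = 169.6704
SE = √(s_p²(1/n₁ + 1/n₂)) = √(169.6704 × (1/20 + 1/15)) = 4.4491
t = (x̄₁ - x̄₂) / SE = (70.31 - 64.96) / 4.4491 = 5.35 / 4.4491 = 1.202
p-value = 0.2377

Since p-value > α = 0.01, we fail to reject H₀.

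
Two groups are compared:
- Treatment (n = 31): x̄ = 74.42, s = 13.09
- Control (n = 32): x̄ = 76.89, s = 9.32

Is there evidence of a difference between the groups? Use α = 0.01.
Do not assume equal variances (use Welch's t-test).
Welch's two-sample t-test:
H₀: μ₁ = μ₂
H₁: μ₁ ≠ μ₂
s₁²/n₁ = 13.09²/31 = 5.5274,  s₂²/n₂ = 9.32²/32 = 2.7145
SE = √(s₁²/n₁ + s₂²/n₂) = √(5.5274 + 2.7145) = 2.8709
df (Welch-Satterthwaite) = (s₁²/n₁ + s₂²/n₂)² / [(s₁²/n₁)²/(n₁-1) + (s₂²/n₂)²/(n₂-1)] ≈ 54.08
t = (x̄₁ - x̄₂) / SE = (74.42 - 76.89) / 2.8709 = -2.47 / 2.8709 = -0.860
p-value = 0.3934

Since p-value > α = 0.01, we fail to reject H₀.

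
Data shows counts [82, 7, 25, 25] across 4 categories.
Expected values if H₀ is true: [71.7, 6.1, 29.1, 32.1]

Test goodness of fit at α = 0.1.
Chi-square goodness of fit test:
H₀: observed counts match expected distribution
H₁: observed counts differ from expected distribution
df = k - 1 = 3
χ² = Σ(O - E)²/E
   = (82 - 71.7)²/71.7 + (7 - 6.1)²/6.1 + (25 - 29.1)²/29.1 + (25 - 32.1)²/32.1
   = 1.480 + 0.133 + 0.578 + 1.570
   = 3.76
p-value = 0.2885

Since p-value > α = 0.1, we fail to reject H₀.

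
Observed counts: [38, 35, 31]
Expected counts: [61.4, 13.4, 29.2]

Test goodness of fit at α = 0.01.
Chi-square goodness of fit test:
H₀: observed counts match expected distribution
H₁: observed counts differ from expected distribution
df = k - 1 = 2
χ² = Σ(O - E)²/E
   = (38 - 61.4)²/61.4 + (35 - 13.4)²/13.4 + (31 - 29.2)²/29.2
   = 8.918 + 34.818 + 0.111
   = 43.85
p-value < 0.0001

Since p-value < α = 0.01, we reject H₀.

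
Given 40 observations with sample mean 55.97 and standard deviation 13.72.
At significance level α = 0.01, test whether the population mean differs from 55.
One-sample t-test:
H₀: μ = 55
H₁: μ ≠ 55
df = n - 1 = 39
t = (x̄ - μ₀) / (s/√n) = (55.97 - 55) / (13.72/√40) = 0.447
p-value = 0.6572

Since p-value > α = 0.01, we fail to reject H₀.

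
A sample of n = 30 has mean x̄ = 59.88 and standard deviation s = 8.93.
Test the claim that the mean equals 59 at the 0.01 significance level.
One-sample t-test:
H₀: μ = 59
H₁: μ ≠ 59
df = n - 1 = 29
t = (x̄ - μ₀) / (s/√n) = (59.88 - 59) / (8.93/√30) = 0.540
p-value = 0.5935

Since p-value > α = 0.01, we fail to reject H₀.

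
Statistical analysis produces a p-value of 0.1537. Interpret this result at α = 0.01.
Since p = 0.1537 > α = 0.01, fail to reject H₀.
There is insufficient evidence to reject the null hypothesis; the result is not statistically significant at the 0.01 level.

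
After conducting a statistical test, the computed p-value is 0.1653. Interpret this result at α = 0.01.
Since p = 0.1653 > α = 0.01, fail to reject H₀.
There is insufficient evidence to reject the null hypothesis; the result is not statistically significant at the 0.01 level.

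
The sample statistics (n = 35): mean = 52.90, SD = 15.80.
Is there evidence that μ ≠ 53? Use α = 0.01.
One-sample t-test:
H₀: μ = 53
H₁: μ ≠ 53
df = n - 1 = 34
t = (x̄ - μ₀) / (s/√n) = (52.90 - 53) / (15.80/√35) = -0.037
p-value = 0.9704

Since p-value > α = 0.01, we fail to reject H₀.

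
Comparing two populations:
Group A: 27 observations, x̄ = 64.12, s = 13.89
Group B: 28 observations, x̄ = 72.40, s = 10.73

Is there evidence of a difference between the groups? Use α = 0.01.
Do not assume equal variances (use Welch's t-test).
Welch's two-sample t-test:
H₀: μ₁ = μ₂
H₁: μ₁ ≠ μ₂
s₁²/n₁ = 13.89²/27 = 7.1456,  s₂²/n₂ = 10.73²/28 = 4.1119
SE = √(s₁²/n₁ + s₂²/n₂) = √(7.1456 + 4.1119) = 3.3552
df (Welch-Satterthwaite) = (s₁²/n₁ + s₂²/n₂)² / [(s₁²/n₁)²/(n₁-1) + (s₂²/n₂)²/(n₂-1)] ≈ 48.93
t = (x̄₁ - x̄₂) / SE = (64.12 - 72.40) / 3.3552 = -8.28 / 3.3552 = -2.468
p-value = 0.0171

Since p-value > α = 0.01, we fail to reject H₀.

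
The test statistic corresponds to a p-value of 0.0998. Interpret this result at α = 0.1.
Since p = 0.0998 < α = 0.1, reject H₀.
There is sufficient evidence to reject the null hypothesis; the result is statistically significant at the 0.1 level.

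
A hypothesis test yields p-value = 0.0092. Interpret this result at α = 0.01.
Since p = 0.0092 < α = 0.01, reject H₀.
There is sufficient evidence to reject the null hypothesis; the result is statistically significant at the 0.01 level.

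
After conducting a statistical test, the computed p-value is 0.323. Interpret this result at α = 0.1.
Since p = 0.323 > α = 0.1, fail to reject H₀.
There is insufficient evidence to reject the null hypothesis; the result is not statistically significant at the 0.1 level.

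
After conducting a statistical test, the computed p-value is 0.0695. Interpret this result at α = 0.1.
Since p = 0.0695 < α = 0.1, reject H₀.
There is sufficient evidence to reject the null hypothesis; the result is statistically significant at the 0.1 level.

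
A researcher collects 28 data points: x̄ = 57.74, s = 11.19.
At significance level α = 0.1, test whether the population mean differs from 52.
One-sample t-test:
H₀: μ = 52
H₁: μ ≠ 52
df = n - 1 = 27
t = (x̄ - μ₀) / (s/√n) = (57.74 - 52) / (11.19/√28) = 2.714
p-value = 0.0114

Since p-value < α = 0.1, we reject H₀.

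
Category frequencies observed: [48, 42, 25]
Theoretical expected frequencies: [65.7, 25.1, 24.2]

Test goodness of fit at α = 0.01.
Chi-square goodness of fit test:
H₀: observed counts match expected distribution
H₁: observed counts differ from expected distribution
df = k - 1 = 2
χ² = Σ(O - E)²/E
   = (48 - 65.7)²/65.7 + (42 - 25.1)²/25.1 + (25 - 24.2)²/24.2
   = 4.768 + 11.379 + 0.026
   = 16.17
p-value = 0.0003

Since p-value < α = 0.01, we reject H₀.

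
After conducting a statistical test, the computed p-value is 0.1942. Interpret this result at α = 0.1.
Since p = 0.1942 > α = 0.1, fail to reject H₀.
There is insufficient evidence to reject the null hypothesis; the result is not statistically significant at the 0.1 level.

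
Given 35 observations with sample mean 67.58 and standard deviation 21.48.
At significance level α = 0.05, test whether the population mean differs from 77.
One-sample t-test:
H₀: μ = 77
H₁: μ ≠ 77
df = n - 1 = 34
t = (x̄ - μ₀) / (s/√n) = (67.58 - 77) / (21.48/√35) = -2.594
p-value = 0.0139

Since p-value < α = 0.05, we reject H₀.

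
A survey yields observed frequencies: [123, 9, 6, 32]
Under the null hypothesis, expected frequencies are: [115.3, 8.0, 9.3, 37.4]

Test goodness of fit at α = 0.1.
Chi-square goodness of fit test:
H₀: observed counts match expected distribution
H₁: observed counts differ from expected distribution
df = k - 1 = 3
χ² = Σ(O - E)²/E
   = (123 - 115.3)²/115.3 + (9 - 8.0)²/8.0 + (6 - 9.3)²/9.3 + (32 - 37.4)²/37.4
   = 0.514 + 0.125 + 1.171 + 0.780
   = 2.59
p-value = 0.4593

Since p-value > α = 0.1, we fail to reject H₀.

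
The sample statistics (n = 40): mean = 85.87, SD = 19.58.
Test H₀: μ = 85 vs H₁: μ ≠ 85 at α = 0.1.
One-sample t-test:
H₀: μ = 85
H₁: μ ≠ 85
df = n - 1 = 39
t = (x̄ - μ₀) / (s/√n) = (85.87 - 85) / (19.58/√40) = 0.281
p-value = 0.7802

Since p-value > α = 0.1, we fail to reject H₀.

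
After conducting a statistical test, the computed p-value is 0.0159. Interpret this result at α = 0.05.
Since p = 0.0159 < α = 0.05, reject H₀.
There is sufficient evidence to reject the null hypothesis; the result is statistically significant at the 0.05 level.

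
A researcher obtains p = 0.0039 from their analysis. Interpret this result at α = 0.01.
Since p = 0.0039 < α = 0.01, reject H₀.
There is sufficient evidence to reject the null hypothesis; the result is statistically significant at the 0.01 level.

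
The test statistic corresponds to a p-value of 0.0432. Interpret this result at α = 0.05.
Since p = 0.0432 < α = 0.05, reject H₀.
There is sufficient evidence to reject the null hypothesis; the result is statistically significant at the 0.05 level.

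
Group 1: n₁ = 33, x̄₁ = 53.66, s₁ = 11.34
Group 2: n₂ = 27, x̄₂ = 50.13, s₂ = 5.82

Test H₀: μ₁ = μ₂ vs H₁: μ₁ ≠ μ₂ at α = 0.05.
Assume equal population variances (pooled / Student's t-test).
Student's two-sample t-test (equal variances):
H₀: μ₁ = μ₂
H₁: μ₁ ≠ μ₂
df = n₁ + n₂ - 2 = 58
Pooled variance s_p² = [(n₁-1)s₁² + (n₂-1)s₂²] / (n₁ + n₂ - 2) = [(32)(11.34²) + (26)(5.82²)] / 58 = 86.1335
SE = √(s_p²(1/n₁ + 1/n₂)) = √(86.1335 × (1/33 + 1/27)) = 2.4084
t = (x̄₁ - x̄₂) / SE = (53.66 - 50.13) / 2.4084 = 3.53 / 2.4084 = 1.466
p-value = 0.1481

Since p-value > α = 0.05, we fail to reject H₀.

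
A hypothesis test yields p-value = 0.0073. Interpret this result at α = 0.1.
Since p = 0.0073 < α = 0.1, reject H₀.
There is sufficient evidence to reject the null hypothesis; the result is statistically significant at the 0.1 level.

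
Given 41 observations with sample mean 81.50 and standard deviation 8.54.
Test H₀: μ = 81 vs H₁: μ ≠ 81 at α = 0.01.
One-sample t-test:
H₀: μ = 81
H₁: μ ≠ 81
df = n - 1 = 40
t = (x̄ - μ₀) / (s/√n) = (81.50 - 81) / (8.54/√41) = 0.375
p-value = 0.7097

Since p-value > α = 0.01, we fail to reject H₀.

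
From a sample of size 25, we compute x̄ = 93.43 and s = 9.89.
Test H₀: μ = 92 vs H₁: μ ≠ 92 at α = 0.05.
One-sample t-test:
H₀: μ = 92
H₁: μ ≠ 92
df = n - 1 = 24
t = (x̄ - μ₀) / (s/√n) = (93.43 - 92) / (9.89/√25) = 0.723
p-value = 0.4767

Since p-value > α = 0.05, we fail to reject H₀.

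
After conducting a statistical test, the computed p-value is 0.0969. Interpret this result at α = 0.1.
Since p = 0.0969 < α = 0.1, reject H₀.
There is sufficient evidence to reject the null hypothesis; the result is statistically significant at the 0.1 level.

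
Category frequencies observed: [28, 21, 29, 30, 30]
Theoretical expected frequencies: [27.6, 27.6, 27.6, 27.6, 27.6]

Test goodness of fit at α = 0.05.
Chi-square goodness of fit test:
H₀: observed counts match expected distribution
H₁: observed counts differ from expected distribution
df = k - 1 = 4
χ² = Σ(O - E)²/E
   = (28 - 27.6)²/27.6 + (21 - 27.6)²/27.6 + (29 - 27.6)²/27.6 + (30 - 27.6)²/27.6 + (30 - 27.6)²/27.6
   = 0.006 + 1.578 + 0.071 + 0.209 + 0.209
   = 2.07
p-value = 0.7224

Since p-value > α = 0.05, we fail to reject H₀.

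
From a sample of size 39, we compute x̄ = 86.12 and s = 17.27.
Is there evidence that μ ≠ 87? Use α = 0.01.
One-sample t-test:
H₀: μ = 87
H₁: μ ≠ 87
df = n - 1 = 38
t = (x̄ - μ₀) / (s/√n) = (86.12 - 87) / (17.27/√39) = -0.318
p-value = 0.7521

Since p-value > α = 0.01, we fail to reject H₀.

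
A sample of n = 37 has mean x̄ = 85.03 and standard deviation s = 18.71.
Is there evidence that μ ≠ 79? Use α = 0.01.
One-sample t-test:
H₀: μ = 79
H₁: μ ≠ 79
df = n - 1 = 36
t = (x̄ - μ₀) / (s/√n) = (85.03 - 79) / (18.71/√37) = 1.960
p-value = 0.0577

Since p-value > α = 0.01, we fail to reject H₀.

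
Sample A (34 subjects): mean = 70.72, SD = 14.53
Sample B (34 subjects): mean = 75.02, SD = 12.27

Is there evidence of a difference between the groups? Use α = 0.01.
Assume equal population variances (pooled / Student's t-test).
Student's two-sample t-test (equal variances):
H₀: μ₁ = μ₂
H₁: μ₁ ≠ μ₂
df = n₁ + n₂ - 2 = 66
Pooled variance s_p² = [(n₁-1)s₁² + (n₂-1)s₂²] / (n₁ + n₂ - 2) = [(33)(14.53²) + (33)(12.27²)] / 66 = 180.8369
SE = √(s_p²(1/n₁ + 1/n₂)) = √(180.8369 × (1/34 + 1/34)) = 3.2615
t = (x̄₁ - x̄₂) / SE = (70.72 - 75.02) / 3.2615 = -4.30 / 3.2615 = -1.318
p-value = 0.1919

Since p-value > α = 0.01, we fail to reject H₀.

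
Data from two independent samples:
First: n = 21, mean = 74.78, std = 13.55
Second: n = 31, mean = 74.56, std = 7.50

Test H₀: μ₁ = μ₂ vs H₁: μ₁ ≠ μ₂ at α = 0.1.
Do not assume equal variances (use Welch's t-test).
Welch's two-sample t-test:
H₀: μ₁ = μ₂
H₁: μ₁ ≠ μ₂
s₁²/n₁ = 13.55²/21 = 8.7430,  s₂²/n₂ = 7.50²/31 = 1.8145
SE = √(s₁²/n₁ + s₂²/n₂) = √(8.7430 + 1.8145) = 3.2492
df (Welch-Satterthwaite) = (s₁²/n₁ + s₂²/n₂)² / [(s₁²/n₁)²/(n₁-1) + (s₂²/n₂)²/(n₂-1)] ≈ 28.35
t = (x̄₁ - x̄₂) / SE = (74.78 - 74.56) / 3.2492 = 0.22 / 3.2492 = 0.068
p-value = 0.9465

Since p-value > α = 0.1, we fail to reject H₀.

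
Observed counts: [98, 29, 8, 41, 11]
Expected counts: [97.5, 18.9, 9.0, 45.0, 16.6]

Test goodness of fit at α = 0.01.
Chi-square goodness of fit test:
H₀: observed counts match expected distribution
H₁: observed counts differ from expected distribution
df = k - 1 = 4
χ² = Σ(O - E)²/E
   = (98 - 97.5)²/97.5 + (29 - 18.9)²/18.9 + (8 - 9.0)²/9.0 + (41 - 45.0)²/45.0 + (11 - 16.6)²/16.6
   = 0.003 + 5.397 + 0.111 + 0.356 + 1.889
   = 7.76
p-value = 0.1009

Since p-value > α = 0.01, we fail to reject H₀.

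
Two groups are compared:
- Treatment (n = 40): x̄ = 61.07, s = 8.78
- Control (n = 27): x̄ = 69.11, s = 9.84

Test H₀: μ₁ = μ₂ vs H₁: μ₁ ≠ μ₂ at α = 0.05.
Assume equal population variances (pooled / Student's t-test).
Student's two-sample t-test (equal variances):
H₀: μ₁ = μ₂
H₁: μ₁ ≠ μ₂
df = n₁ + n₂ - 2 = 65
Pooled variance s_p² = [(n₁-1)s₁² + (n₂-1)s₂²] / (n₁ + n₂ - 2) = [(39)(8.78²) + (26)(9.84²)] / 65 = 84.9833
SE = √(s_p²(1/n₁ + 1/n₂)) = √(84.9833 × (1/40 + 1/27)) = 2.2961
t = (x̄₁ - x̄₂) / SE = (61.07 - 69.11) / 2.2961 = -8.04 / 2.2961 = -3.502
p-value = 0.0008

Since p-value < α = 0.05, we reject H₀.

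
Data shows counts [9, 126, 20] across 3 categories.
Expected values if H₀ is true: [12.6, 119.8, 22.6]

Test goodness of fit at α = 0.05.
Chi-square goodness of fit test:
H₀: observed counts match expected distribution
H₁: observed counts differ from expected distribution
df = k - 1 = 2
χ² = Σ(O - E)²/E
   = (9 - 12.6)²/12.6 + (126 - 119.8)²/119.8 + (20 - 22.6)²/22.6
   = 1.029 + 0.321 + 0.299
   = 1.65
p-value = 0.4386

Since p-value > α = 0.05, we fail to reject H₀.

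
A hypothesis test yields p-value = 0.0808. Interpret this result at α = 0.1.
Since p = 0.0808 < α = 0.1, reject H₀.
There is sufficient evidence to reject the null hypothesis; the result is statistically significant at the 0.1 level.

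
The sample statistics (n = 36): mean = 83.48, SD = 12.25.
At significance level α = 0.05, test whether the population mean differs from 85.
One-sample t-test:
H₀: μ = 85
H₁: μ ≠ 85
df = n - 1 = 35
t = (x̄ - μ₀) / (s/√n) = (83.48 - 85) / (12.25/√36) = -0.744
p-value = 0.4615

Since p-value > α = 0.05, we fail to reject H₀.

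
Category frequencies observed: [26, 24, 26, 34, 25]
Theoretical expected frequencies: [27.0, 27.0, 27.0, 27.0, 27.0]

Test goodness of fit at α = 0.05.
Chi-square goodness of fit test:
H₀: observed counts match expected distribution
H₁: observed counts differ from expected distribution
df = k - 1 = 4
χ² = Σ(O - E)²/E
   = (26 - 27.0)²/27.0 + (24 - 27.0)²/27.0 + (26 - 27.0)²/27.0 + (34 - 27.0)²/27.0 + (25 - 27.0)²/27.0
   = 0.037 + 0.333 + 0.037 + 1.815 + 0.148
   = 2.37
p-value = 0.6680

Since p-value > α = 0.05, we fail to reject H₀.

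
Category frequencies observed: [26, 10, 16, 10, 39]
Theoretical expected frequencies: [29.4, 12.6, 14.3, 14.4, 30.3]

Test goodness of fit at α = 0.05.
Chi-square goodness of fit test:
H₀: observed counts match expected distribution
H₁: observed counts differ from expected distribution
df = k - 1 = 4
χ² = Σ(O - E)²/E
   = (26 - 29.4)²/29.4 + (10 - 12.6)²/12.6 + (16 - 14.3)²/14.3 + (10 - 14.4)²/14.4 + (39 - 30.3)²/30.3
   = 0.393 + 0.537 + 0.202 + 1.344 + 2.498
   = 4.97
p-value = 0.2899

Since p-value > α = 0.05, we fail to reject H₀.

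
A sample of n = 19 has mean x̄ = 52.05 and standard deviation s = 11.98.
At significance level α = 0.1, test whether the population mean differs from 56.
One-sample t-test:
H₀: μ = 56
H₁: μ ≠ 56
df = n - 1 = 18
t = (x̄ - μ₀) / (s/√n) = (52.05 - 56) / (11.98/√19) = -1.437
p-value = 0.1678

Since p-value > α = 0.1, we fail to reject H₀.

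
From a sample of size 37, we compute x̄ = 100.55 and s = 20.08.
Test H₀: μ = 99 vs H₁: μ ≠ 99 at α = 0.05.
One-sample t-test:
H₀: μ = 99
H₁: μ ≠ 99
df = n - 1 = 36
t = (x̄ - μ₀) / (s/√n) = (100.55 - 99) / (20.08/√37) = 0.470
p-value = 0.6415

Since p-value > α = 0.05, we fail to reject H₀.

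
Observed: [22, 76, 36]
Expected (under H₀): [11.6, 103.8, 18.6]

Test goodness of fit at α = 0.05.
Chi-square goodness of fit test:
H₀: observed counts match expected distribution
H₁: observed counts differ from expected distribution
df = k - 1 = 2
χ² = Σ(O - E)²/E
   = (22 - 11.6)²/11.6 + (76 - 103.8)²/103.8 + (36 - 18.6)²/18.6
   = 9.324 + 7.445 + 16.277
   = 33.05
p-value < 0.0001

Since p-value < α = 0.05, we reject H₀.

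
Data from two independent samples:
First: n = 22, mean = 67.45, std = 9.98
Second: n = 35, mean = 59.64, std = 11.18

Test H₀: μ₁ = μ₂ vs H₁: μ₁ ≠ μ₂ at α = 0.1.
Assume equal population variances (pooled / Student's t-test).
Student's two-sample t-test (equal variances):
H₀: μ₁ = μ₂
H₁: μ₁ ≠ μ₂
df = n₁ + n₂ - 2 = 55
Pooled variance s_p² = [(n₁-1)s₁² + (n₂-1)s₂²] / (n₁ + n₂ - 2) = [(21)(9.98²) + (34)(11.18²)] / 55 = 115.2973
SE = √(s_p²(1/n₁ + 1/n₂)) = √(115.2973 × (1/22 + 1/35)) = 2.9215
t = (x̄₁ - x̄₂) / SE = (67.45 - 59.64) / 2.9215 = 7.81 / 2.9215 = 2.673
p-value = 0.0099

Since p-value < α = 0.1, we reject H₀.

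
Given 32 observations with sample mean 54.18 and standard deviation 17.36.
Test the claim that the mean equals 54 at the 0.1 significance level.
One-sample t-test:
H₀: μ = 54
H₁: μ ≠ 54
df = n - 1 = 31
t = (x̄ - μ₀) / (s/√n) = (54.18 - 54) / (17.36/√32) = 0.059
p-value = 0.9536

Since p-value > α = 0.1, we fail to reject H₀.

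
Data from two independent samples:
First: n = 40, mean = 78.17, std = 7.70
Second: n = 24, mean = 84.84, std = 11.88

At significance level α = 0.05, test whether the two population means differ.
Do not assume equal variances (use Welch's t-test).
Welch's two-sample t-test:
H₀: μ₁ = μ₂
H₁: μ₁ ≠ μ₂
s₁²/n₁ = 7.70²/40 = 1.4823,  s₂²/n₂ = 11.88²/24 = 5.8806
SE = √(s₁²/n₁ + s₂²/n₂) = √(1.4823 + 5.8806) = 2.7135
df (Welch-Satterthwaite) = (s₁²/n₁ + s₂²/n₂)² / [(s₁²/n₁)²/(n₁-1) + (s₂²/n₂)²/(n₂-1)] ≈ 34.75
t = (x̄₁ - x̄₂) / SE = (78.17 - 84.84) / 2.7135 = -6.67 / 2.7135 = -2.458
p-value = 0.0191

Since p-value < α = 0.05, we reject H₀.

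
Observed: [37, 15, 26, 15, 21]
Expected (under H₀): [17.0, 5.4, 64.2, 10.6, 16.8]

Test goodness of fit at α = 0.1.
Chi-square goodness of fit test:
H₀: observed counts match expected distribution
H₁: observed counts differ from expected distribution
df = k - 1 = 4
χ² = Σ(O - E)²/E
   = (37 - 17.0)²/17.0 + (15 - 5.4)²/5.4 + (26 - 64.2)²/64.2 + (15 - 10.6)²/10.6 + (21 - 16.8)²/16.8
   = 23.529 + 17.067 + 22.730 + 1.826 + 1.050
   = 66.20
p-value < 0.0001

Since p-value < α = 0.1, we reject H₀.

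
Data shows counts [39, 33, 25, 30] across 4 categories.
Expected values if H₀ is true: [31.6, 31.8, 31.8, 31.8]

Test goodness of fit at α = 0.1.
Chi-square goodness of fit test:
H₀: observed counts match expected distribution
H₁: observed counts differ from expected distribution
df = k - 1 = 3
χ² = Σ(O - E)²/E
   = (39 - 31.6)²/31.6 + (33 - 31.8)²/31.8 + (25 - 31.8)²/31.8 + (30 - 31.8)²/31.8
   = 1.733 + 0.045 + 1.454 + 0.102
   = 3.33
p-value = 0.3429

Since p-value > α = 0.1, we fail to reject H₀.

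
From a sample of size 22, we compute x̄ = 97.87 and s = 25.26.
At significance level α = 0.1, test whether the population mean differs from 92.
One-sample t-test:
H₀: μ = 92
H₁: μ ≠ 92
df = n - 1 = 21
t = (x̄ - μ₀) / (s/√n) = (97.87 - 92) / (25.26/√22) = 1.090
p-value = 0.2881

Since p-value > α = 0.1, we fail to reject H₀.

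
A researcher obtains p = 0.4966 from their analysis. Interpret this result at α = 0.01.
Since p = 0.4966 > α = 0.01, fail to reject H₀.
There is insufficient evidence to reject the null hypothesis; the result is not statistically significant at the 0.01 level.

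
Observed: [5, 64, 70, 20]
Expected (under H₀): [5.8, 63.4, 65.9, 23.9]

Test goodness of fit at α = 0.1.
Chi-square goodness of fit test:
H₀: observed counts match expected distribution
H₁: observed counts differ from expected distribution
df = k - 1 = 3
χ² = Σ(O - E)²/E
   = (5 - 5.8)²/5.8 + (64 - 63.4)²/63.4 + (70 - 65.9)²/65.9 + (20 - 23.9)²/23.9
   = 0.110 + 0.006 + 0.255 + 0.636
   = 1.01
p-value = 0.7994

Since p-value > α = 0.1, we fail to reject H₀.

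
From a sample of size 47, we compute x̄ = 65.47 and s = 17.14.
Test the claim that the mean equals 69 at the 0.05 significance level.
One-sample t-test:
H₀: μ = 69
H₁: μ ≠ 69
df = n - 1 = 46
t = (x̄ - μ₀) / (s/√n) = (65.47 - 69) / (17.14/√47) = -1.412
p-value = 0.1647

Since p-value > α = 0.05, we fail to reject H₀.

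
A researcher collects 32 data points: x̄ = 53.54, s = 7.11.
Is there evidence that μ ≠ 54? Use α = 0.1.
One-sample t-test:
H₀: μ = 54
H₁: μ ≠ 54
df = n - 1 = 31
t = (x̄ - μ₀) / (s/√n) = (53.54 - 54) / (7.11/√32) = -0.366
p-value = 0.7169

Since p-value > α = 0.1, we fail to reject H₀.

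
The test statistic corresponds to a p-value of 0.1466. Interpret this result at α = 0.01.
Since p = 0.1466 > α = 0.01, fail to reject H₀.
There is insufficient evidence to reject the null hypothesis; the result is not statistically significant at the 0.01 level.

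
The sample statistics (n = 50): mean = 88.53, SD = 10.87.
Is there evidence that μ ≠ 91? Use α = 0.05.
One-sample t-test:
H₀: μ = 91
H₁: μ ≠ 91
df = n - 1 = 49
t = (x̄ - μ₀) / (s/√n) = (88.53 - 91) / (10.87/√50) = -1.607
p-value = 0.1145

Since p-value > α = 0.05, we fail to reject H₀.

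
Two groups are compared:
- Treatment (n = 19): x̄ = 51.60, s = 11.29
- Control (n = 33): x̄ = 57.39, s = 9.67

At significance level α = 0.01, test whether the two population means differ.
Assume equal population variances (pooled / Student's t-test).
Student's two-sample t-test (equal variances):
H₀: μ₁ = μ₂
H₁: μ₁ ≠ μ₂
df = n₁ + n₂ - 2 = 50
Pooled variance s_p² = [(n₁-1)s₁² + (n₂-1)s₂²] / (n₁ + n₂ - 2) = [(18)(11.29²) + (32)(9.67²)] / 50 = 105.7328
SE = √(s_p²(1/n₁ + 1/n₂)) = √(105.7328 × (1/19 + 1/33)) = 2.9612
t = (x̄₁ - x̄₂) / SE = (51.60 - 57.39) / 2.9612 = -5.79 / 2.9612 = -1.955
p-value = 0.0562

Since p-value > α = 0.01, we fail to reject H₀.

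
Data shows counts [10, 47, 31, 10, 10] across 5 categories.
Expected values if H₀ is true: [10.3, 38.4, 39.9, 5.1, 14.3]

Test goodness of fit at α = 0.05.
Chi-square goodness of fit test:
H₀: observed counts match expected distribution
H₁: observed counts differ from expected distribution
df = k - 1 = 4
χ² = Σ(O - E)²/E
   = (10 - 10.3)²/10.3 + (47 - 38.4)²/38.4 + (31 - 39.9)²/39.9 + (10 - 5.1)²/5.1 + (10 - 14.3)²/14.3
   = 0.009 + 1.926 + 1.985 + 4.708 + 1.293
   = 9.92
p-value = 0.0418

Since p-value < α = 0.05, we reject H₀.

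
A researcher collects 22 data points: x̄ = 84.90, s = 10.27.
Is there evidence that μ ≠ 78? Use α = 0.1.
One-sample t-test:
H₀: μ = 78
H₁: μ ≠ 78
df = n - 1 = 21
t = (x̄ - μ₀) / (s/√n) = (84.90 - 78) / (10.27/√22) = 3.151
p-value = 0.0048

Since p-value < α = 0.1, we reject H₀.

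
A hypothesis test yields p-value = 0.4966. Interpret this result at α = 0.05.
Since p = 0.4966 > α = 0.05, fail to reject H₀.
There is insufficient evidence to reject the null hypothesis; the result is not statistically significant at the 0.05 level.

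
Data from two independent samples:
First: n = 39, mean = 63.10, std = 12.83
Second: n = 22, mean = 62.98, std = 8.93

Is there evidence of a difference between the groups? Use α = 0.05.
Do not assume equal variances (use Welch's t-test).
Welch's two-sample t-test:
H₀: μ₁ = μ₂
H₁: μ₁ ≠ μ₂
s₁²/n₁ = 12.83²/39 = 4.2207,  s₂²/n₂ = 8.93²/22 = 3.6248
SE = √(s₁²/n₁ + s₂²/n₂) = √(4.2207 + 3.6248) = 2.8010
df (Welch-Satterthwaite) = (s₁²/n₁ + s₂²/n₂)² / [(s₁²/n₁)²/(n₁-1) + (s₂²/n₂)²/(n₂-1)] ≈ 56.24
t = (x̄₁ - x̄₂) / SE = (63.10 - 62.98) / 2.8010 = 0.12 / 2.8010 = 0.043
p-value = 0.9660

Since p-value > α = 0.05, we fail to reject H₀.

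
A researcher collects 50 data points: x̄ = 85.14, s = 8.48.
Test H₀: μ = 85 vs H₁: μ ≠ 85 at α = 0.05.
One-sample t-test:
H₀: μ = 85
H₁: μ ≠ 85
df = n - 1 = 49
t = (x̄ - μ₀) / (s/√n) = (85.14 - 85) / (8.48/√50) = 0.117
p-value = 0.9075

Since p-value > α = 0.05, we fail to reject H₀.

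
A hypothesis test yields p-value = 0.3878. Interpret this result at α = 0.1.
Since p = 0.3878 > α = 0.1, fail to reject H₀.
There is insufficient evidence to reject the null hypothesis; the result is not statistically significant at the 0.1 level.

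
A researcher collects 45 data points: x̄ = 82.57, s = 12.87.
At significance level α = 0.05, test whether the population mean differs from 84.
One-sample t-test:
H₀: μ = 84
H₁: μ ≠ 84
df = n - 1 = 44
t = (x̄ - μ₀) / (s/√n) = (82.57 - 84) / (12.87/√45) = -0.745
p-value = 0.4600

Since p-value > α = 0.05, we fail to reject H₀.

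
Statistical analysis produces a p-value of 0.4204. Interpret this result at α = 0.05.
Since p = 0.4204 > α = 0.05, fail to reject H₀.
There is insufficient evidence to reject the null hypothesis; the result is not statistically significant at the 0.05 level.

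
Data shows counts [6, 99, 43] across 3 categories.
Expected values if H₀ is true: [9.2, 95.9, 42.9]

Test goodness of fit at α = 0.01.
Chi-square goodness of fit test:
H₀: observed counts match expected distribution
H₁: observed counts differ from expected distribution
df = k - 1 = 2
χ² = Σ(O - E)²/E
   = (6 - 9.2)²/9.2 + (99 - 95.9)²/95.9 + (43 - 42.9)²/42.9
   = 1.113 + 0.100 + 0.000
   = 1.21
p-value = 0.5451

Since p-value > α = 0.01, we fail to reject H₀.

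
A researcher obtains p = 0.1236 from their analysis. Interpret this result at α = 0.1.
Since p = 0.1236 > α = 0.1, fail to reject H₀.
There is insufficient evidence to reject the null hypothesis; the result is not statistically significant at the 0.1 level.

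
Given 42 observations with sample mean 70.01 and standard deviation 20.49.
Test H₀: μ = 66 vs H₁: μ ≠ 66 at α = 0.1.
One-sample t-test:
H₀: μ = 66
H₁: μ ≠ 66
df = n - 1 = 41
t = (x̄ - μ₀) / (s/√n) = (70.01 - 66) / (20.49/√42) = 1.268
p-value = 0.2118

Since p-value > α = 0.1, we fail to reject H₀.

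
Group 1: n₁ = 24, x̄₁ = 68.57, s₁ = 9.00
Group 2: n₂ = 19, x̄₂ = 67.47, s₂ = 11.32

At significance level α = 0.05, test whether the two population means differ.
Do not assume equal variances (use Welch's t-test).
Welch's two-sample t-test:
H₀: μ₁ = μ₂
H₁: μ₁ ≠ μ₂
s₁²/n₁ = 9.00²/24 = 3.3750,  s₂²/n₂ = 11.32²/19 = 6.7443
SE = √(s₁²/n₁ + s₂²/n₂) = √(3.3750 + 6.7443) = 3.1811
df (Welch-Satterthwaite) = (s₁²/n₁ + s₂²/n₂)² / [(s₁²/n₁)²/(n₁-1) + (s₂²/n₂)²/(n₂-1)] ≈ 33.88
t = (x̄₁ - x̄₂) / SE = (68.57 - 67.47) / 3.1811 = 1.10 / 3.1811 = 0.346
p-value = 0.7316

Since p-value > α = 0.05, we fail to reject H₀.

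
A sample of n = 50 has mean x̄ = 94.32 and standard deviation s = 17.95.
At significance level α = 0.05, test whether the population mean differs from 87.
One-sample t-test:
H₀: μ = 87
H₁: μ ≠ 87
df = n - 1 = 49
t = (x̄ - μ₀) / (s/√n) = (94.32 - 87) / (17.95/√50) = 2.884
p-value = 0.0058

Since p-value < α = 0.05, we reject H₀.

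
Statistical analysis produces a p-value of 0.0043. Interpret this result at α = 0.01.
Since p = 0.0043 < α = 0.01, reject H₀.
There is sufficient evidence to reject the null hypothesis; the result is statistically significant at the 0.01 level.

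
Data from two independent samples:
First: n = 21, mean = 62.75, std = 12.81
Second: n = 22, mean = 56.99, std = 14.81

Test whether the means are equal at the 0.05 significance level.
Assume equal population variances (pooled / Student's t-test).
Student's two-sample t-test (equal variances):
H₀: μ₁ = μ₂
H₁: μ₁ ≠ μ₂
df = n₁ + n₂ - 2 = 41
Pooled variance s_p² = [(n₁-1)s₁² + (n₂-1)s₂²] / (n₁ + n₂ - 2) = [(20)(12.81²) + (21)(14.81²)] / 41 = 192.3898
SE = √(s_p²(1/n₁ + 1/n₂)) = √(192.3898 × (1/21 + 1/22)) = 4.2316
t = (x̄₁ - x̄₂) / SE = (62.75 - 56.99) / 4.2316 = 5.76 / 4.2316 = 1.361
p-value = 0.1809

Since p-value > α = 0.05, we fail to reject H₀.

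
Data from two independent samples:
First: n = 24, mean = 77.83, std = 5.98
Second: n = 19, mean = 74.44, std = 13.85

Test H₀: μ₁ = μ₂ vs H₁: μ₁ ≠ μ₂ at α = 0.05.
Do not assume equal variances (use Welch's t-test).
Welch's two-sample t-test:
H₀: μ₁ = μ₂
H₁: μ₁ ≠ μ₂
s₁²/n₁ = 5.98²/24 = 1.4900,  s₂²/n₂ = 13.85²/19 = 10.0959
SE = √(s₁²/n₁ + s₂²/n₂) = √(1.4900 + 10.0959) = 3.4038
df (Welch-Satterthwaite) = (s₁²/n₁ + s₂²/n₂)² / [(s₁²/n₁)²/(n₁-1) + (s₂²/n₂)²/(n₂-1)] ≈ 23.31
t = (x̄₁ - x̄₂) / SE = (77.83 - 74.44) / 3.4038 = 3.39 / 3.4038 = 0.996
p-value = 0.3295

Since p-value > α = 0.05, we fail to reject H₀.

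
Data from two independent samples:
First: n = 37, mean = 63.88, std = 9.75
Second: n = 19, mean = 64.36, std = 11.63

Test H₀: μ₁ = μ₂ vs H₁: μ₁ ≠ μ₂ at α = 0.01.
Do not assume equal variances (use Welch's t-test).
Welch's two-sample t-test:
H₀: μ₁ = μ₂
H₁: μ₁ ≠ μ₂
s₁²/n₁ = 9.75²/37 = 2.5693,  s₂²/n₂ = 11.63²/19 = 7.1188
SE = √(s₁²/n₁ + s₂²/n₂) = √(2.5693 + 7.1188) = 3.1126
df (Welch-Satterthwaite) = (s₁²/n₁ + s₂²/n₂)² / [(s₁²/n₁)²/(n₁-1) + (s₂²/n₂)²/(n₂-1)] ≈ 31.30
t = (x̄₁ - x̄₂) / SE = (63.88 - 64.36) / 3.1126 = -0.48 / 3.1126 = -0.154
p-value = 0.8784

Since p-value > α = 0.01, we fail to reject H₀.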